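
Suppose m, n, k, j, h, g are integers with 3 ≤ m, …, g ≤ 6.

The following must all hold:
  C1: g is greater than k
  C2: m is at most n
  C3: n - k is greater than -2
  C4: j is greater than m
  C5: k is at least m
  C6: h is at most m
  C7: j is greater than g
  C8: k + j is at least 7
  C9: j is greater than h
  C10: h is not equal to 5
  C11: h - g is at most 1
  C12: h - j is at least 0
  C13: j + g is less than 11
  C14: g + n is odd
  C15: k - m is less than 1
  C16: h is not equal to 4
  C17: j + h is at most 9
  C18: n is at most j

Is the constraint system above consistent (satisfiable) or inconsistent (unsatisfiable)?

Constraints 1, 5, 6, 7, and 12 give k < g, g < j, j ≤ h, h ≤ m, m ≤ k. Chaining: k < g < j ≤ h ≤ m ≤ k, which forces k < k — impossible.

Unsatisfiable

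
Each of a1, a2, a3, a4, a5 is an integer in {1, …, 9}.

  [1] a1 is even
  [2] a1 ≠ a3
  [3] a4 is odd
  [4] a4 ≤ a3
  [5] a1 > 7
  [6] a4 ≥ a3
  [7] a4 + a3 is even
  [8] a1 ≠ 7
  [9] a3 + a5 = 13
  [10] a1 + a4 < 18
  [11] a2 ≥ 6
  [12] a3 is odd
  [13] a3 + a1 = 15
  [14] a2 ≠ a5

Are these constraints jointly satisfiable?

One satisfying assignment is a1 = 8, a2 = 8, a3 = 7, a4 = 7, a5 = 6.
For the less obvious constraints — constraint 9: a3 + a5 = 13; constraint 10: a1 + a4 = 15; constraint 13: a3 + a1 = 15 — and the others hold by inspection.

Satisfiable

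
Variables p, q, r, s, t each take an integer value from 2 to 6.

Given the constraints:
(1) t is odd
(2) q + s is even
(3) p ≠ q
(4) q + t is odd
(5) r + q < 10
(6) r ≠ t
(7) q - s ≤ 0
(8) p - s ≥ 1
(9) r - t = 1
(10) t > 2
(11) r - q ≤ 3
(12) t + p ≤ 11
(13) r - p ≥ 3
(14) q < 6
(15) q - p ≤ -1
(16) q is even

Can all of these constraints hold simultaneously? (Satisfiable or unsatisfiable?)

Unsatisfiable

Constraints 7, 8, 11, and 13 give s − q ≥ 0, q − r ≥ -3, r − p ≥ 3, p − s ≥ 1.
Adding all 4 inequalities: the left sides telescope to 0, and the right sides sum to 0 + (-3) + 3 + 1 = 1. So 0 ≥ 1, which is false.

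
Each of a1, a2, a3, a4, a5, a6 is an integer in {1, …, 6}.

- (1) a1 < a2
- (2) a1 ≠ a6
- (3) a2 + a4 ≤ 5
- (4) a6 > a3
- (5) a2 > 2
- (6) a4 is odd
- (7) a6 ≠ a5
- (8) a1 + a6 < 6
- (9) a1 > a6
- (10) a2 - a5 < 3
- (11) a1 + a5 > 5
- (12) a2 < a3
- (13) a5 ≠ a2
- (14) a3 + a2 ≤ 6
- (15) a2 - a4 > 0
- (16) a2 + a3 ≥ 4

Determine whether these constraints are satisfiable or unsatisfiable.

Constraints 1, 4, 9, and 12 give a3 < a6, a6 < a1, a1 < a2, a2 < a3. Chaining: a3 < a6 < a1 < a2 < a3, which forces a3 < a3 — impossible.

Unsatisfiable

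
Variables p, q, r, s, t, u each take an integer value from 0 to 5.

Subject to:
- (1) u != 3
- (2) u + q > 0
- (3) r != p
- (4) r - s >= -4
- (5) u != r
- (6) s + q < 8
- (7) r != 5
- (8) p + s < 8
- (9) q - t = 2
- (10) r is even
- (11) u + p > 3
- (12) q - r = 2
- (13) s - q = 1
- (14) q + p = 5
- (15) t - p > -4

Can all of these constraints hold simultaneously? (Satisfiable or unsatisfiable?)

Take p = 3, q = 2, r = 0, s = 3, t = 0, u = 1. Then constraint 2: u + q = 3; constraint 4: r - s = -3; constraint 6: s + q = 5, and every other listed constraint is also met.

Satisfiable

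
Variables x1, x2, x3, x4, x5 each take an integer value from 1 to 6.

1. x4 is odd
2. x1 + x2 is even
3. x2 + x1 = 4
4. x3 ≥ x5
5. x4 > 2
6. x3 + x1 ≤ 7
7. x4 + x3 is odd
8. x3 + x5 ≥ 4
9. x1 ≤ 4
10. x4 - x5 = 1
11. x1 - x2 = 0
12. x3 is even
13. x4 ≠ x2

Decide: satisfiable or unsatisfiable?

Satisfiable

One satisfying assignment is x1 = 2, x2 = 2, x3 = 2, x4 = 3, x5 = 2.
For the less obvious constraints — constraint 3: x2 + x1 = 4; constraint 6: x3 + x1 = 4; constraint 8: x3 + x5 = 4 — and the others hold by inspection.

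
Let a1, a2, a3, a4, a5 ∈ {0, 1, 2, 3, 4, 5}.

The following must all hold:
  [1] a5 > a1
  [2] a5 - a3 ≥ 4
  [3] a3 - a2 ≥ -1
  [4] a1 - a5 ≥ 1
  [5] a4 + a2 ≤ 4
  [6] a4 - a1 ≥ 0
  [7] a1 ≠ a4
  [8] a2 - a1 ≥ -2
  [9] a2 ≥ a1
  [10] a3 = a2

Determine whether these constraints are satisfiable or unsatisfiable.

Unsatisfiable

Constraints 2, 3, 4, and 8 give a5 − a3 ≥ 4, a3 − a2 ≥ -1, a2 − a1 ≥ -2, a1 − a5 ≥ 1.
Adding all 4 inequalities: the left sides telescope to 0, and the right sides sum to 4 + (-1) + (-2) + 1 = 2. So 0 ≥ 2, which is false.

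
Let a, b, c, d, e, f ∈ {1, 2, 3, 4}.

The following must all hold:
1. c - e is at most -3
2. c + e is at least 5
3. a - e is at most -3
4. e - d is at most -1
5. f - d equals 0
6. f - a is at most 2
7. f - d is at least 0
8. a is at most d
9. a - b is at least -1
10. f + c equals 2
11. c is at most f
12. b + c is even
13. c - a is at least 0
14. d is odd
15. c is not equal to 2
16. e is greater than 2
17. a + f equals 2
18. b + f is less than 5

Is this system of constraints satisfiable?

Constraints 3, 4, 6, and 7 give a − f ≥ -2, f − d ≥ 0, d − e ≥ 1, e − a ≥ 3.
Adding all 4 inequalities: the left sides telescope to 0, and the right sides sum to (-2) + 0 + 1 + 3 = 2. So 0 ≥ 2, which is false.

Unsatisfiable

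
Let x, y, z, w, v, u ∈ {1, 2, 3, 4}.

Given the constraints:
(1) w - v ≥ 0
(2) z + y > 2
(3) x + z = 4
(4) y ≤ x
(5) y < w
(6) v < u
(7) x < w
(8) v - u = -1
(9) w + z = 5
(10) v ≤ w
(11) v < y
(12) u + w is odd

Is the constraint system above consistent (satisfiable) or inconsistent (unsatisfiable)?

Satisfiable

Take x = 2, y = 2, z = 2, w = 3, v = 1, u = 2. Then constraint 1: w - v = 2; constraint 2: z + y = 4; constraint 3: x + z = 4, and every other listed constraint is also met.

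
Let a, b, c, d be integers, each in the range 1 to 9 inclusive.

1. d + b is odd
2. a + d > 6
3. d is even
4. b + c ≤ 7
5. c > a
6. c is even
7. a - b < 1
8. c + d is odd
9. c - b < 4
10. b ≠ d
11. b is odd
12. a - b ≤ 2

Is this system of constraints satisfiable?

Constraint 6 makes c even and constraint 3 makes d even, so c + d must be even. Constraint 8 says c + d is odd — contradiction.

Unsatisfiable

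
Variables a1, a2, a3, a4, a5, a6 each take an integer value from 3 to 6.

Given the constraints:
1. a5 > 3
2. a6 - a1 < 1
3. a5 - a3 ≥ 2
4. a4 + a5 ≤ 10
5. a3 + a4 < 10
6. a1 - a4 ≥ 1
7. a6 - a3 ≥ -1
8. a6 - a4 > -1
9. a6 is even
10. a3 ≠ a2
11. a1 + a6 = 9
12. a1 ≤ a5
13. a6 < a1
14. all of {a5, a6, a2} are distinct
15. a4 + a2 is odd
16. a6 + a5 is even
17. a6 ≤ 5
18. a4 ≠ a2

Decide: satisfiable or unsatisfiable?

Take a1 = 5, a2 = 5, a3 = 3, a4 = 4, a5 = 6, a6 = 4. Then constraint 2: a6 - a1 = -1; constraint 3: a5 - a3 = 3; constraint 4: a4 + a5 = 10, and every other listed constraint is also met.

Satisfiable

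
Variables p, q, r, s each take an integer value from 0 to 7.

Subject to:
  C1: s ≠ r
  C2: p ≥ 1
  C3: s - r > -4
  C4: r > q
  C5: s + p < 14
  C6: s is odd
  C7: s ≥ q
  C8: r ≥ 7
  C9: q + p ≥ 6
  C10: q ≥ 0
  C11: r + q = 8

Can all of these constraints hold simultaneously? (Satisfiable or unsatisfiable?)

One satisfying assignment is p = 7, q = 1, r = 7, s = 5.
For the less obvious constraints — constraint 3: s - r = -2; constraint 5: s + p = 12; constraint 9: q + p = 8 — and the others hold by inspection.

Satisfiable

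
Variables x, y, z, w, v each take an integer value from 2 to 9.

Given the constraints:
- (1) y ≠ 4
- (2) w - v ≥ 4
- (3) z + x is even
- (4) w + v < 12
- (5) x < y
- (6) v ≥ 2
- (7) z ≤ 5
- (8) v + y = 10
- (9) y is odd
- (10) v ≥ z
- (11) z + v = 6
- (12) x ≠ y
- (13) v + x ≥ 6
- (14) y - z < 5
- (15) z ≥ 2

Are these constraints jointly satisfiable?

Satisfiable

The assignment x = 3, y = 7, z = 3, w = 7, v = 3 works:
  constraint 2 holds since w - v = 4.
  constraint 4 holds since w + v = 10.
  constraint 8 holds since v + y = 10.
The rest check out directly.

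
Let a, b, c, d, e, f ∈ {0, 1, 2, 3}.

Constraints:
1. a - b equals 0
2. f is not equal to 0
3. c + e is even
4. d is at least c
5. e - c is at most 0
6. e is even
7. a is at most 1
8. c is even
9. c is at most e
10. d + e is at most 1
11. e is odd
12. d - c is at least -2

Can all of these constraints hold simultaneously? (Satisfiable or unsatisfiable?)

Unsatisfiable

Constraint 8 makes c even and constraint 11 makes e odd, so c + e must be odd. Constraint 3 says c + e is even — contradiction.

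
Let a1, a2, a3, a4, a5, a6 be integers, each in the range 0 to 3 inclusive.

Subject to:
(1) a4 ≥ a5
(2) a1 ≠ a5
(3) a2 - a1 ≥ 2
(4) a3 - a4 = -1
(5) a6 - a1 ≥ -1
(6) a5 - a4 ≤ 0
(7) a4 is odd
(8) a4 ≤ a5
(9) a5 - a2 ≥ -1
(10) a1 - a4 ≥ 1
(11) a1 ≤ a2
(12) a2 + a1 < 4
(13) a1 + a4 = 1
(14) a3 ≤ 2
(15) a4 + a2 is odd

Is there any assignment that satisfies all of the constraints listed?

Constraints 3, 6, 9, and 10 give a4 − a5 ≥ 0, a5 − a2 ≥ -1, a2 − a1 ≥ 2, a1 − a4 ≥ 1.
Adding all 4 inequalities: the left sides telescope to 0, and the right sides sum to 0 + (-1) + 2 + 1 = 2. So 0 ≥ 2, which is false.

Unsatisfiable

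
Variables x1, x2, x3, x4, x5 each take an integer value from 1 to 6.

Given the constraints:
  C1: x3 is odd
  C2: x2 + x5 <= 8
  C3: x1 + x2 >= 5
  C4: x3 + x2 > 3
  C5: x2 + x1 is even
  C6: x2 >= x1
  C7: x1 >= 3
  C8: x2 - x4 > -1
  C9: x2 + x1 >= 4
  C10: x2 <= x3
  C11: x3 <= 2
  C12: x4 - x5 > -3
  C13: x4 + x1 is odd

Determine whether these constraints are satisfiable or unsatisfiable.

From constraints 6 and 7: x2 ≥ x1 and x1 ≥ 3, so x2 ≥ 3. From constraints 10 and 11: x2 ≤ x3 and x3 ≤ 2, so x2 ≤ 2. But 2 < 3, so no value of x2 works.

Unsatisfiable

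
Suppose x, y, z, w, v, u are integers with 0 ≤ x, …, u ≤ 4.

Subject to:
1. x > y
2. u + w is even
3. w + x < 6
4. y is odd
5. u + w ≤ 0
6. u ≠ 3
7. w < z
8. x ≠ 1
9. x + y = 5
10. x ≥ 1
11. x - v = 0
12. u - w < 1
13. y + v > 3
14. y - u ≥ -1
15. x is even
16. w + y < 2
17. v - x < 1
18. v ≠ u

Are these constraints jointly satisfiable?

Satisfiable

Take x = 4, y = 1, z = 4, w = 0, v = 4, u = 0. Then constraint 3: w + x = 4; constraint 5: u + w = 0; constraint 9: x + y = 5, and every other listed constraint is also met.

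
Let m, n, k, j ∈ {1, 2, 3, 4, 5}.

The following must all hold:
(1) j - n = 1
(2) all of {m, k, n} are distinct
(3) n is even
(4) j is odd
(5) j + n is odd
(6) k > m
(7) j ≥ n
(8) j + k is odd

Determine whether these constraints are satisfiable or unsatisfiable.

Try m = 1, n = 4, k = 2, j = 5.
Check constraint 1: j - n = 1; constraint 2: values 1, 2, 4 are distinct; constraint 3: n = 4 is even. The remaining constraints are straightforward to verify.

Satisfiable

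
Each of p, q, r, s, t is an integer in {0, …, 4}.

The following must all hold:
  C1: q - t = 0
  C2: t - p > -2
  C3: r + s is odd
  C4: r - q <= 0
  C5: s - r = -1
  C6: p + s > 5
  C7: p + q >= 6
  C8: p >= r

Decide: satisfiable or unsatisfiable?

One satisfying assignment is p = 4, q = 3, r = 3, s = 2, t = 3.
For the less obvious constraints — constraint 1: q - t = 0; constraint 2: t - p = -1; constraint 4: r - q = 0 — and the others hold by inspection.

Satisfiable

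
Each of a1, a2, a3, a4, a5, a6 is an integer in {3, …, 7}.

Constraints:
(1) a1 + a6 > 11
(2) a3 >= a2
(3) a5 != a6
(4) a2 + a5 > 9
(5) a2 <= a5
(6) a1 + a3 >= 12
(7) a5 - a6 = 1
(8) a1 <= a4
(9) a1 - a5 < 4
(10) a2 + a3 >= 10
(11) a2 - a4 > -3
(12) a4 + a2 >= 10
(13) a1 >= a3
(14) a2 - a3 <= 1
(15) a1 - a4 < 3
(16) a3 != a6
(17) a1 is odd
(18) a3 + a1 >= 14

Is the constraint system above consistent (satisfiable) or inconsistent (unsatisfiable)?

Take a1 = 7, a2 = 6, a3 = 7, a4 = 7, a5 = 6, a6 = 5. Then constraint 1: a1 + a6 = 12; constraint 4: a2 + a5 = 12, and every other listed constraint is also met.

Satisfiable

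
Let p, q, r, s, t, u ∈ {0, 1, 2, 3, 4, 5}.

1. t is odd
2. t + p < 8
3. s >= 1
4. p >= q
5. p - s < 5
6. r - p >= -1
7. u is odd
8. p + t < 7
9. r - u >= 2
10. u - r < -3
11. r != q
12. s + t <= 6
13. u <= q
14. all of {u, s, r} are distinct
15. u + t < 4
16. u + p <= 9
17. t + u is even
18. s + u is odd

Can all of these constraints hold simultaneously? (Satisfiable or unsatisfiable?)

Setting (p, q, r, s, t, u) = (5, 3, 5, 2, 1, 1) satisfies everything: constraint 2: t + p = 6; constraint 5: p - s = 3; constraint 6: r - p = 0, and the others follow.

Satisfiable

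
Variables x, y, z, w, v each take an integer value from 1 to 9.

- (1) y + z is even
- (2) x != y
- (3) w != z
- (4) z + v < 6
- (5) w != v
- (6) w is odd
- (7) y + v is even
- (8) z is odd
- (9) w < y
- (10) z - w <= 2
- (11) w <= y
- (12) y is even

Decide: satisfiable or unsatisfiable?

Constraint 12 makes y even and constraint 8 makes z odd, so y + z must be odd. Constraint 1 says y + z is even — contradiction.

Unsatisfiable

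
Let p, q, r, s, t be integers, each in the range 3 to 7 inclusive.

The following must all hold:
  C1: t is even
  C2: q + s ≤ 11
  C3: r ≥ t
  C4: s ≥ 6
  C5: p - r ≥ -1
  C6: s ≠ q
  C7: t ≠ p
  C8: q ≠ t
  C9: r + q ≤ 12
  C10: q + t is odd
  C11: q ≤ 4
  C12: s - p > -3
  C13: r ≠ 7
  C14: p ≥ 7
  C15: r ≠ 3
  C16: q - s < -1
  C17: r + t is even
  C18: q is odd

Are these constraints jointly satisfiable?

Satisfiable

Try p = 7, q = 3, r = 6, s = 6, t = 6.
Check constraint 2: q + s = 9; constraint 5: p - r = 1; constraint 9: r + q = 9. The remaining constraints are straightforward to verify.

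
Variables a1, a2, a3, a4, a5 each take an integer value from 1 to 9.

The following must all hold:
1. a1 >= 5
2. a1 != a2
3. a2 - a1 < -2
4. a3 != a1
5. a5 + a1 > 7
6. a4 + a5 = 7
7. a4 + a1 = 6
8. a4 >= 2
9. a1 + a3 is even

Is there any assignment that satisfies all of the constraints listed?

From constraint 8: a4 ≥ 2. From constraint 1: a1 ≥ 5. Hence a4 + a1 ≥ 7. But constraint 7 requires a4 + a1 = 6, and 6 < 7. Contradiction.

Unsatisfiable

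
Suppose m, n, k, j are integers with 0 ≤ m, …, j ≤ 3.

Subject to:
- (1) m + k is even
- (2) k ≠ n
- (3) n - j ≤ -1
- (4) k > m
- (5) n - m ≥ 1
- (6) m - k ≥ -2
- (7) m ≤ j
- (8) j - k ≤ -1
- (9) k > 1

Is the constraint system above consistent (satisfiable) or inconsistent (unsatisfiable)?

Constraints 3, 5, 6, and 8 give m − k ≥ -2, k − j ≥ 1, j − n ≥ 1, n − m ≥ 1.
Adding all 4 inequalities: the left sides telescope to 0, and the right sides sum to (-2) + 1 + 1 + 1 = 1. So 0 ≥ 1, which is false.

Unsatisfiable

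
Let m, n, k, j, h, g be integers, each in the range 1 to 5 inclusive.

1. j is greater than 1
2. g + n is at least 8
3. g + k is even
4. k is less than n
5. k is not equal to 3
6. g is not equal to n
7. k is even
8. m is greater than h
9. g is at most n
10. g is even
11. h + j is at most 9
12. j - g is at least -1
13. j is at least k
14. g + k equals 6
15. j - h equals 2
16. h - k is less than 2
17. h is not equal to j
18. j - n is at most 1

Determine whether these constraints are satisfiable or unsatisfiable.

Satisfiable

The assignment m = 5, n = 5, k = 2, j = 5, h = 3, g = 4 works:
  constraint 2 holds since g + n = 9.
  constraint 11 holds since h + j = 8.
  constraint 12 holds since j - g = 1.
The rest check out directly.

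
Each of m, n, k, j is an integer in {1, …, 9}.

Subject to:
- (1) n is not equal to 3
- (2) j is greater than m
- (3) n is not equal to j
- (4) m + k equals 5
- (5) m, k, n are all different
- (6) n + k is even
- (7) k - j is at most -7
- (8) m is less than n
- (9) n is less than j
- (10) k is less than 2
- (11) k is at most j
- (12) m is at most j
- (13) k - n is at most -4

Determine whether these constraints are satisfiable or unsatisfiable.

Satisfiable

Setting (m, n, k, j) = (4, 7, 1, 8) satisfies everything: constraint 4: m + k = 5; constraint 7: k - j = -7, and the others follow.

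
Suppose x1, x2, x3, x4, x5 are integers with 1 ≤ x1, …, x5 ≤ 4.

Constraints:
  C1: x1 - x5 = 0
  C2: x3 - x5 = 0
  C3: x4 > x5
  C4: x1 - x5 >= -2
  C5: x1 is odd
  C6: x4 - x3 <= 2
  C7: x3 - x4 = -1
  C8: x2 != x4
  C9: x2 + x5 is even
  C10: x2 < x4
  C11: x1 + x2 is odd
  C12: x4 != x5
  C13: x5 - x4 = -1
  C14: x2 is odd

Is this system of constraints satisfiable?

Constraint 5 makes x1 odd and constraint 14 makes x2 odd, so x1 + x2 must be even. Constraint 11 says x1 + x2 is odd — contradiction.

Unsatisfiable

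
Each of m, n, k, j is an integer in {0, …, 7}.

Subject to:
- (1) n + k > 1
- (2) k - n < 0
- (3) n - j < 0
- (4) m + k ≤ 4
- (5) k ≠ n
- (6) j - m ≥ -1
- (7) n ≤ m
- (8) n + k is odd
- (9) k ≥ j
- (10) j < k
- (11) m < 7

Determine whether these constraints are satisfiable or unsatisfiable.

Constraints 2, 3, and 9 give k < n, n < j, j ≤ k. Chaining: k < n < j ≤ k, which forces k < k — impossible.

Unsatisfiable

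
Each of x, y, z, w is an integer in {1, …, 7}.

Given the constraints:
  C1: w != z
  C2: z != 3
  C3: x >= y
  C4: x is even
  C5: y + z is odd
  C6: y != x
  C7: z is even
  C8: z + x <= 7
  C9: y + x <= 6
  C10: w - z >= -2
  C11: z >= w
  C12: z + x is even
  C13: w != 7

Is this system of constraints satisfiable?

One satisfying assignment is x = 2, y = 1, z = 2, w = 1.
For the less obvious constraints — constraint 8: z + x = 4; constraint 9: y + x = 3 — and the others hold by inspection.

Satisfiable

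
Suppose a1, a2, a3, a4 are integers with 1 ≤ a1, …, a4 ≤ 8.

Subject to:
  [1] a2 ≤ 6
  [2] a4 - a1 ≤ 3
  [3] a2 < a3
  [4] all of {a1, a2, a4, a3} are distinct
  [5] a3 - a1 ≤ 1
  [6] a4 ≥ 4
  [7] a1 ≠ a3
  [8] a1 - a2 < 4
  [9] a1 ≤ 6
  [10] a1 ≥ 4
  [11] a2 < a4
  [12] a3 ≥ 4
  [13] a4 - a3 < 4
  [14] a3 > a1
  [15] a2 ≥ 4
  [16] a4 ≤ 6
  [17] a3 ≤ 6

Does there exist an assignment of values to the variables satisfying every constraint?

Constraints 1, 6, 9, 10, 12, 15, 16, and 17 confine each of a1, a2, a4, a3 to the 3 values {4, …, 6}.
Constraint 4 requires all 4 of them to be distinct, but only 3 values are available — impossible by the pigeonhole principle.

Unsatisfiable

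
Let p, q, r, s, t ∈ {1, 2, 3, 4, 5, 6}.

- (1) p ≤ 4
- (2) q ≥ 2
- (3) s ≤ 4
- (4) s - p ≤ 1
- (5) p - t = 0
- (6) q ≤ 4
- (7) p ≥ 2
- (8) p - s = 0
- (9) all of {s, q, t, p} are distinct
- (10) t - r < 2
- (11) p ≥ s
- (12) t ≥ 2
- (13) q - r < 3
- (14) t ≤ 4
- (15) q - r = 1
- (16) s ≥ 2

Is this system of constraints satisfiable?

Unsatisfiable

Constraints 1, 2, 3, 6, 7, 12, 14, and 16 confine each of s, q, t, p to the 3 values {2, …, 4}.
Constraint 9 requires all 4 of them to be distinct, but only 3 values are available — impossible by the pigeonhole principle.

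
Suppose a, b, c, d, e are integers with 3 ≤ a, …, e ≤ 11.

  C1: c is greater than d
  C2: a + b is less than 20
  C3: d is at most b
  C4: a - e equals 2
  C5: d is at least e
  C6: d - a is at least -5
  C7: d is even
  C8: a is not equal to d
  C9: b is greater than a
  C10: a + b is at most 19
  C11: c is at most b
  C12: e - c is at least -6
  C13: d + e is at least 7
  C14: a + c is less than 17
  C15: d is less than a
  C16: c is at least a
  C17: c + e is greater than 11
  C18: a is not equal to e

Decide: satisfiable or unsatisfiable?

The assignment a = 6, b = 11, c = 8, d = 4, e = 4 works:
  constraint 2 holds since a + b = 17.
  constraint 4 holds since a - e = 2.
  constraint 6 holds since d - a = -2.
The rest check out directly.

Satisfiable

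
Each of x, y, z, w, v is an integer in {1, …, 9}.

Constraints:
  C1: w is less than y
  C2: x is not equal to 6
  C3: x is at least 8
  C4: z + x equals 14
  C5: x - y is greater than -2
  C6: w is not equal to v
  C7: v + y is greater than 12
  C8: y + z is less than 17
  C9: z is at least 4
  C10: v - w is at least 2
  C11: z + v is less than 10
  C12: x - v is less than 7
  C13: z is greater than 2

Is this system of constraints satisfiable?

Satisfiable

The assignment x = 9, y = 9, z = 5, w = 1, v = 4 works:
  constraint 4 holds since z + x = 14.
  constraint 5 holds since x - y = 0.
  constraint 7 holds since v + y = 13.
The rest check out directly.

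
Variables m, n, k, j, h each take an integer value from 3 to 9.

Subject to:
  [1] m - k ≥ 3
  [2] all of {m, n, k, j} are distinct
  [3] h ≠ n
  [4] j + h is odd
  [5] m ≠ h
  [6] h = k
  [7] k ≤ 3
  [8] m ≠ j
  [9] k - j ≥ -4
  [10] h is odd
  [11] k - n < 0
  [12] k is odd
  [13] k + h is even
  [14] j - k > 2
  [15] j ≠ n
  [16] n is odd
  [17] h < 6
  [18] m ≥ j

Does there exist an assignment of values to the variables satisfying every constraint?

Satisfiable

Try m = 9, n = 5, k = 3, j = 6, h = 3.
Check constraint 1: m - k = 6; constraint 9: k - j = -3. The remaining constraints are straightforward to verify.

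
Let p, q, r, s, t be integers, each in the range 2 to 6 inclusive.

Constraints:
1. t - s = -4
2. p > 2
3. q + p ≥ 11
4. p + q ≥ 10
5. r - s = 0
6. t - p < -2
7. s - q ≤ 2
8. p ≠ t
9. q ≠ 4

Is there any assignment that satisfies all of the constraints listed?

Satisfiable

Setting (p, q, r, s, t) = (6, 6, 6, 6, 2) satisfies everything: constraint 1: t - s = -4; constraint 3: q + p = 12; constraint 4: p + q = 12, and the others follow.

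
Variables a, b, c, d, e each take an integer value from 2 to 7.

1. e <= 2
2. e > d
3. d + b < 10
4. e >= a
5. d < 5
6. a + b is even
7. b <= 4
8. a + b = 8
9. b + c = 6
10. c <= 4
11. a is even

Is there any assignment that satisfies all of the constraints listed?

From constraints 1 and 4: a ≤ e ≤ 2. From constraint 7: b ≤ 4. Hence a + b ≤ 6. But constraint 8 requires a + b = 8, and 8 > 6. Contradiction.

Unsatisfiable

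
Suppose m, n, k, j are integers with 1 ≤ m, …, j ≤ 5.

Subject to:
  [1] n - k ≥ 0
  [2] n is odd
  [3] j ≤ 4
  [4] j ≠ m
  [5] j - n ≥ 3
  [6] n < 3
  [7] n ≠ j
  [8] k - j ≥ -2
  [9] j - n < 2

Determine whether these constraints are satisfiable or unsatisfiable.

Unsatisfiable

Constraints 1, 5, and 8 give j − n ≥ 3, n − k ≥ 0, k − j ≥ -2.
Adding all 3 inequalities: the left sides telescope to 0, and the right sides sum to 3 + 0 + (-2) = 1. So 0 ≥ 1, which is false.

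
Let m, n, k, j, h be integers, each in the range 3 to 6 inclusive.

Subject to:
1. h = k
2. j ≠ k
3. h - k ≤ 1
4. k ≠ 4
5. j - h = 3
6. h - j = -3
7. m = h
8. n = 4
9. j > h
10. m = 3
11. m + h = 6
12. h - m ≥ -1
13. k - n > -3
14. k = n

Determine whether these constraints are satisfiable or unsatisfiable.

Unsatisfiable

Constraint 10 fixes m = 3 and constraint 8 fixes n = 4. Constraints 1, 7, and 14 give m = h = k = n, so m = n. But 3 ≠ 4 — contradiction.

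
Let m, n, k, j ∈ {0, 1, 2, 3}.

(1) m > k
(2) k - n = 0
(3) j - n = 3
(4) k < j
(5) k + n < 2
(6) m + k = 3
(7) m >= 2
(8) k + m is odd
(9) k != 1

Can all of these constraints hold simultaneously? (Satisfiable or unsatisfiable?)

Satisfiable

One satisfying assignment is m = 3, n = 0, k = 0, j = 3.
For the less obvious constraints — constraint 2: k - n = 0; constraint 3: j - n = 3 — and the others hold by inspection.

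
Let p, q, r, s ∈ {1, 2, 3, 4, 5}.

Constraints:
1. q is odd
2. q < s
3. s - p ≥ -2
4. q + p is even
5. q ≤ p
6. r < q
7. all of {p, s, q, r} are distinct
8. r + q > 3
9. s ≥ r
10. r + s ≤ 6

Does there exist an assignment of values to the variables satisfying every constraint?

The assignment p = 5, q = 3, r = 1, s = 4 works:
  constraint 3 holds since s - p = -1.
  constraint 8 holds since r + q = 4.
The rest check out directly.

Satisfiable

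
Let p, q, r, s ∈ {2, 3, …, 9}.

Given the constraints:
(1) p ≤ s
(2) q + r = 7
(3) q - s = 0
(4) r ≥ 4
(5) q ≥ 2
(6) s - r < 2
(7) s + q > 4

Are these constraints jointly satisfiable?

Satisfiable

One satisfying assignment is p = 2, q = 3, r = 4, s = 3.
For the less obvious constraints — constraint 2: q + r = 7; constraint 3: q - s = 0; constraint 6: s - r = -1 — and the others hold by inspection.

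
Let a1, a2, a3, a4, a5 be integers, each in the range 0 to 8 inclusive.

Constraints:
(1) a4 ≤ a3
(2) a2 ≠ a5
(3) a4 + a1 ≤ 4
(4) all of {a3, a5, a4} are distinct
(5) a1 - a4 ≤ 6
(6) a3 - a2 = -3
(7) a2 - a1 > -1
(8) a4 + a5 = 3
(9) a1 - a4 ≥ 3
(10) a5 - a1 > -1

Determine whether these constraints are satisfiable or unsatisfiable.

Satisfiable

The assignment a1 = 3, a2 = 5, a3 = 2, a4 = 0, a5 = 3 works:
  constraint 3 holds since a4 + a1 = 3.
  constraint 5 holds since a1 - a4 = 3.
  constraint 6 holds since a3 - a2 = -3.
The rest check out directly.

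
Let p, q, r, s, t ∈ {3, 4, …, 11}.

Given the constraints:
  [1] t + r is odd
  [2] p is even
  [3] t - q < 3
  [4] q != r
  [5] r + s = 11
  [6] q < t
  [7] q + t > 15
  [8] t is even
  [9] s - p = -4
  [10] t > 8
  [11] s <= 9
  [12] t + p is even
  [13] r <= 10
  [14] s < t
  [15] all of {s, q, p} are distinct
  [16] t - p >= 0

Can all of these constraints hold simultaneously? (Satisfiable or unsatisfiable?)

Setting (p, q, r, s, t) = (10, 8, 5, 6, 10) satisfies everything: constraint 3: t - q = 2; constraint 5: r + s = 11; constraint 7: q + t = 18, and the others follow.

Satisfiable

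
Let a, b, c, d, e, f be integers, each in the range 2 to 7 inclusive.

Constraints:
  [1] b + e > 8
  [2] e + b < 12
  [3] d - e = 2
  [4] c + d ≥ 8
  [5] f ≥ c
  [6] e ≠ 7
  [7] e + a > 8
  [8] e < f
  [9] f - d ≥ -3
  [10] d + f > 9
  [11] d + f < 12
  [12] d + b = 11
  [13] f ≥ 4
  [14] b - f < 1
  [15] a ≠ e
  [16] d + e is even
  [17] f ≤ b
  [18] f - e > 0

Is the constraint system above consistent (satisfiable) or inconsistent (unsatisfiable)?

Take a = 6, b = 5, c = 3, d = 6, e = 4, f = 5. Then constraint 1: b + e = 9; constraint 2: e + b = 9, and every other listed constraint is also met.

Satisfiable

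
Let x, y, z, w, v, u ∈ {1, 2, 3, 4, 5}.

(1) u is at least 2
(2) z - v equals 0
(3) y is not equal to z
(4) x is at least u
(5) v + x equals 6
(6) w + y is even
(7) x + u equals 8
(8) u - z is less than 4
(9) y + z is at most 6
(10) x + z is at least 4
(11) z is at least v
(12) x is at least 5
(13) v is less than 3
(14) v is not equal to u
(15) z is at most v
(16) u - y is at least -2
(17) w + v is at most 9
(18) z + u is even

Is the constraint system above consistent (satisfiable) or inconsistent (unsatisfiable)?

Satisfiable

One satisfying assignment is x = 5, y = 3, z = 1, w = 5, v = 1, u = 3.
For the less obvious constraints — constraint 2: z - v = 0; constraint 5: v + x = 6 — and the others hold by inspection.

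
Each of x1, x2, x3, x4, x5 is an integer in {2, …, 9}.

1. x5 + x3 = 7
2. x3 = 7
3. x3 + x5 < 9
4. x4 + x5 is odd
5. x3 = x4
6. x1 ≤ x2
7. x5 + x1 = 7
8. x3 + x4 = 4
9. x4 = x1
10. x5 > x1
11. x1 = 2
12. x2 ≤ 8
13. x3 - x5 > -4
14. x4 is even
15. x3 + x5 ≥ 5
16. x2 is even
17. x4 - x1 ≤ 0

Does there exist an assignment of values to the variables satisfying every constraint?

Constraint 2 fixes x3 = 7 and constraint 11 fixes x1 = 2. Constraints 5 and 9 give x3 = x4 = x1, so x3 = x1. But 7 ≠ 2 — contradiction.

Unsatisfiable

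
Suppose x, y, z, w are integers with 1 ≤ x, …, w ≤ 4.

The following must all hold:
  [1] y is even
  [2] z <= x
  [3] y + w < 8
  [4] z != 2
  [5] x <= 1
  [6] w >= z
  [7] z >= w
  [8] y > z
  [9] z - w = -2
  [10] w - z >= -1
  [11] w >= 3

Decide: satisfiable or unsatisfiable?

Unsatisfiable

From constraints 7 and 11: z ≥ w and w ≥ 3, so z ≥ 3. From constraints 2 and 5: z ≤ x and x ≤ 1, so z ≤ 1. But 1 < 3, so no value of z works.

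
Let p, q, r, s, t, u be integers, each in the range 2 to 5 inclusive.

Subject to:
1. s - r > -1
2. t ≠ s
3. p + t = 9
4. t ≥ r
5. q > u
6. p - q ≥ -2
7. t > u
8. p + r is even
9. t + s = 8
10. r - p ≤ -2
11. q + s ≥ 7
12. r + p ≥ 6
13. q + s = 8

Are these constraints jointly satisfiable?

Take p = 4, q = 5, r = 2, s = 3, t = 5, u = 2. Then constraint 1: s - r = 1; constraint 3: p + t = 9; constraint 6: p - q = -1, and every other listed constraint is also met.

Satisfiable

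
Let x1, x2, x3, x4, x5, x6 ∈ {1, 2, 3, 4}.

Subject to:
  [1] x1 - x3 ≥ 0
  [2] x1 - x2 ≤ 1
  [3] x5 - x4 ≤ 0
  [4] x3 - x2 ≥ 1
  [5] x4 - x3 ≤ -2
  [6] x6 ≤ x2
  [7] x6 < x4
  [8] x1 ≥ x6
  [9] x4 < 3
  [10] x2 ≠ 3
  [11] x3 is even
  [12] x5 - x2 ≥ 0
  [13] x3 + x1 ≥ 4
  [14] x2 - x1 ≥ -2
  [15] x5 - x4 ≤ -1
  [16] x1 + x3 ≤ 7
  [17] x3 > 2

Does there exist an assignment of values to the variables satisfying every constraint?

Constraints 1, 5, 12, 14, and 15 give x1 − x3 ≥ 0, x3 − x4 ≥ 2, x4 − x5 ≥ 1, x5 − x2 ≥ 0, x2 − x1 ≥ -2.
Adding all 5 inequalities: the left sides telescope to 0, and the right sides sum to 0 + 2 + 1 + 0 + (-2) = 1. So 0 ≥ 1, which is false.

Unsatisfiable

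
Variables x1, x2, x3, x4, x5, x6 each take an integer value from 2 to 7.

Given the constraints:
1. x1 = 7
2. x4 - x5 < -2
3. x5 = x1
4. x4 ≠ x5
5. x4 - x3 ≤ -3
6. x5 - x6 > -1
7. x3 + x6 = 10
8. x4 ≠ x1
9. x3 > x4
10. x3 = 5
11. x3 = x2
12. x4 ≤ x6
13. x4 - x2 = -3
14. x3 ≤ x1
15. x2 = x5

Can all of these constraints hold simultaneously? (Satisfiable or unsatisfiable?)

Unsatisfiable

Constraint 10 fixes x3 = 5 and constraint 1 fixes x1 = 7. Constraints 3, 11, and 15 give x3 = x2 = x5 = x1, so x3 = x1. But 5 ≠ 7 — contradiction.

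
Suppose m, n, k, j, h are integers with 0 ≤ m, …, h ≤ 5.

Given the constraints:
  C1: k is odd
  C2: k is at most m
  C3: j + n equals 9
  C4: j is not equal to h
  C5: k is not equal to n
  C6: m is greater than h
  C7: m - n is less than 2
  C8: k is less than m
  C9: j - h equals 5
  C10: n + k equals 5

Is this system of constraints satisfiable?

Take m = 3, n = 4, k = 1, j = 5, h = 0. Then constraint 3: j + n = 9; constraint 7: m - n = -1, and every other listed constraint is also met.

Satisfiable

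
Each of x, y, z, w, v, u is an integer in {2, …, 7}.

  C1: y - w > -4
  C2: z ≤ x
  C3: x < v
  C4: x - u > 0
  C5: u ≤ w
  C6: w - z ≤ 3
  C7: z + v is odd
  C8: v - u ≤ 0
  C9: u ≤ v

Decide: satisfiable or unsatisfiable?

Constraints 3, 4, and 8 give x < v, v ≤ u, u < x. Chaining: x < v ≤ u < x, which forces x < x — impossible.

Unsatisfiable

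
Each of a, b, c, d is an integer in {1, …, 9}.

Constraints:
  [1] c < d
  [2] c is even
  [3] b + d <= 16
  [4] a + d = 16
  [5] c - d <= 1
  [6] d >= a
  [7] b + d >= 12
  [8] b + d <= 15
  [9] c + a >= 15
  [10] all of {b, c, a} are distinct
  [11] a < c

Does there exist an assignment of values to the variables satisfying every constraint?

The assignment a = 7, b = 4, c = 8, d = 9 works:
  constraint 3 holds since b + d = 13.
  constraint 4 holds since a + d = 16.
  constraint 5 holds since c - d = -1.
The rest check out directly.

Satisfiable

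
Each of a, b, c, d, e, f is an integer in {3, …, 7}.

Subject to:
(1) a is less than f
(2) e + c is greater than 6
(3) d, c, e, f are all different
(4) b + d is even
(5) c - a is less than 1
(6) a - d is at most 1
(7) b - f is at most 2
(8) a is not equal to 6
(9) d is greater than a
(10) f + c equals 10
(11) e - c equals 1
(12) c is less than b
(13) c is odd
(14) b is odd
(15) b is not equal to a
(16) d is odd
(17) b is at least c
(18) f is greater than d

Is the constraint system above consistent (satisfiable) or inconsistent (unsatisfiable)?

Setting (a, b, c, d, e, f) = (4, 7, 3, 5, 4, 7) satisfies everything: constraint 2: e + c = 7; constraint 5: c - a = -1; constraint 6: a - d = -1, and the others follow.

Satisfiable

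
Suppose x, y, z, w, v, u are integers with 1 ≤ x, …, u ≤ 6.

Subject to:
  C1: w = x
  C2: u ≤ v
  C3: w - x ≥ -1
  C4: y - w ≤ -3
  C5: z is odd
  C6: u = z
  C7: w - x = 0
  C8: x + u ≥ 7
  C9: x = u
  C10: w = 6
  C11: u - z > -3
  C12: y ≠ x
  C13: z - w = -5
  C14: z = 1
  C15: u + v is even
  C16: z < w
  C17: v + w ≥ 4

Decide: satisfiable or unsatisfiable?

Unsatisfiable

Constraint 10 fixes w = 6 and constraint 14 fixes z = 1. Constraints 1, 6, and 9 give w = x = u = z, so w = z. But 6 ≠ 1 — contradiction.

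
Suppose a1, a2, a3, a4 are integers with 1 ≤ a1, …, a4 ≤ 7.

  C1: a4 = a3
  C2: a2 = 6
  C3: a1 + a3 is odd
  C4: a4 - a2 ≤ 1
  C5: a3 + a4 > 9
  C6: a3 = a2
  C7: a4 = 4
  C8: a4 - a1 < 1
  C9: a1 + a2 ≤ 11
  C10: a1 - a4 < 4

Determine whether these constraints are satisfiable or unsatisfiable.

Unsatisfiable

Constraint 7 fixes a4 = 4 and constraint 2 fixes a2 = 6. Constraints 1 and 6 give a4 = a3 = a2, so a4 = a2. But 4 ≠ 6 — contradiction.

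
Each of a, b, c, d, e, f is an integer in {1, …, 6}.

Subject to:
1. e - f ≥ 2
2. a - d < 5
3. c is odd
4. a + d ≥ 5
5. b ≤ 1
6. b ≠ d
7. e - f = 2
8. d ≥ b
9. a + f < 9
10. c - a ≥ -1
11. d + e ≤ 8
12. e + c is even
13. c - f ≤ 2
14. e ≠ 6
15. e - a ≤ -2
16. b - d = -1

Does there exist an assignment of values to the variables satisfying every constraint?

Constraints 1, 10, 13, and 15 give f − c ≥ -2, c − a ≥ -1, a − e ≥ 2, e − f ≥ 2.
Adding all 4 inequalities: the left sides telescope to 0, and the right sides sum to (-2) + (-1) + 2 + 2 = 1. So 0 ≥ 1, which is false.

Unsatisfiable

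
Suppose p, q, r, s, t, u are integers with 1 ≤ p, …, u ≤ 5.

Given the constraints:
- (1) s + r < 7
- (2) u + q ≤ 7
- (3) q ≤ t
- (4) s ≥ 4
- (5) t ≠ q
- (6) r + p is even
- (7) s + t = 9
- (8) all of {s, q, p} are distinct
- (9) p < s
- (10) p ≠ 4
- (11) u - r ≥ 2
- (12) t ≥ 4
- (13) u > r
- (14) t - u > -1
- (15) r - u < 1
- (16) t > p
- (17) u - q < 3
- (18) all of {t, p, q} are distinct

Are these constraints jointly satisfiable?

One satisfying assignment is p = 1, q = 3, r = 1, s = 5, t = 4, u = 3.
For the less obvious constraints — constraint 1: s + r = 6; constraint 2: u + q = 6; constraint 7: s + t = 9 — and the others hold by inspection.

Satisfiable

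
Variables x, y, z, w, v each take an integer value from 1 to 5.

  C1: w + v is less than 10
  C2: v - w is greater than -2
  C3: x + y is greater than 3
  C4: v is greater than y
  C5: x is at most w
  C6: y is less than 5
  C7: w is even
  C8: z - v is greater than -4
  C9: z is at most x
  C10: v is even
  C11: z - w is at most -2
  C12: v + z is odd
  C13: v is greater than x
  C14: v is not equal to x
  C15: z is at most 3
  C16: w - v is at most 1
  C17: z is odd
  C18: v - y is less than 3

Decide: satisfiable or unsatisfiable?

Satisfiable

Try x = 1, y = 3, z = 1, w = 4, v = 4.
Check constraint 1: w + v = 8; constraint 2: v - w = 0; constraint 3: x + y = 4. The remaining constraints are straightforward to verify.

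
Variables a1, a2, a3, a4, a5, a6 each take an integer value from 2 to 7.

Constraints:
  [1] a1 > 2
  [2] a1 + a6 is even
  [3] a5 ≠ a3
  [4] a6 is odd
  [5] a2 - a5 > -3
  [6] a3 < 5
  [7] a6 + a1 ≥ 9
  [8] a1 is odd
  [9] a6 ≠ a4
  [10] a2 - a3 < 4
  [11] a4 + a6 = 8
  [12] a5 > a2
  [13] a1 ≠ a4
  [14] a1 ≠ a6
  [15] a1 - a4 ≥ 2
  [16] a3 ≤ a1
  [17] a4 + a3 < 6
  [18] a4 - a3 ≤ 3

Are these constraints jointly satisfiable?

One satisfying assignment is a1 = 7, a2 = 5, a3 = 2, a4 = 3, a5 = 7, a6 = 5.
For the less obvious constraints — constraint 5: a2 - a5 = -2; constraint 7: a6 + a1 = 12 — and the others hold by inspection.

Satisfiable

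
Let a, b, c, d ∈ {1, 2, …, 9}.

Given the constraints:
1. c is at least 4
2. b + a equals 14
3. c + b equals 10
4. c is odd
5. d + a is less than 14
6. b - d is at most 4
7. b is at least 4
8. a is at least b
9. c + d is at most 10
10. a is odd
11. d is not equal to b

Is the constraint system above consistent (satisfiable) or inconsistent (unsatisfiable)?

Satisfiable

Take a = 9, b = 5, c = 5, d = 2. Then constraint 2: b + a = 14; constraint 3: c + b = 10, and every other listed constraint is also met.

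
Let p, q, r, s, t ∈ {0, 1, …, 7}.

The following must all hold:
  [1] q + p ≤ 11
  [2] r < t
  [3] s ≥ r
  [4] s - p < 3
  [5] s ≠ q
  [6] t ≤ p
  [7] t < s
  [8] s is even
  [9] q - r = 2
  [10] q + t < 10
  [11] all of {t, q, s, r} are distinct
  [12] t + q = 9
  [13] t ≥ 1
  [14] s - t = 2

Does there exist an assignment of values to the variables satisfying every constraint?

Take p = 4, q = 5, r = 3, s = 6, t = 4. Then constraint 1: q + p = 9; constraint 4: s - p = 2; constraint 9: q - r = 2, and every other listed constraint is also met.

Satisfiable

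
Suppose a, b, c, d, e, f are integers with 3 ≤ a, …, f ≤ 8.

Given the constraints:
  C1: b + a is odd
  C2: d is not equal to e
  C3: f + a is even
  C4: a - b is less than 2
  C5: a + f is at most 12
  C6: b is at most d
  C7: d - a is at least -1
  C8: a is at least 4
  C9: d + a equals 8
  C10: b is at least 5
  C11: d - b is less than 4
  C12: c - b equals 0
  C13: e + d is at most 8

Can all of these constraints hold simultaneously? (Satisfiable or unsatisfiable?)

Unsatisfiable

From constraints 6 and 10: d ≥ b ≥ 5. From constraint 8: a ≥ 4. Hence d + a ≥ 9. But constraint 9 requires d + a = 8, and 8 < 9. Contradiction.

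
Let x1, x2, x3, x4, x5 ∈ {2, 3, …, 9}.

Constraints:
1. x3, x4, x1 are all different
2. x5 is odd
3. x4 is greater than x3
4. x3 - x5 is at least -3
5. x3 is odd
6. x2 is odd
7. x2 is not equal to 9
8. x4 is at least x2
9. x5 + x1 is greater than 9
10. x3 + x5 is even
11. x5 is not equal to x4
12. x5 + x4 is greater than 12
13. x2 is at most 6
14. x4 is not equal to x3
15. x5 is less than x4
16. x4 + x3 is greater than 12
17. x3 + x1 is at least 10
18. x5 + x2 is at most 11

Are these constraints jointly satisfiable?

Try x1 = 3, x2 = 3, x3 = 7, x4 = 8, x5 = 7.
Check constraint 4: x3 - x5 = 0; constraint 9: x5 + x1 = 10; constraint 12: x5 + x4 = 15. The remaining constraints are straightforward to verify.

Satisfiable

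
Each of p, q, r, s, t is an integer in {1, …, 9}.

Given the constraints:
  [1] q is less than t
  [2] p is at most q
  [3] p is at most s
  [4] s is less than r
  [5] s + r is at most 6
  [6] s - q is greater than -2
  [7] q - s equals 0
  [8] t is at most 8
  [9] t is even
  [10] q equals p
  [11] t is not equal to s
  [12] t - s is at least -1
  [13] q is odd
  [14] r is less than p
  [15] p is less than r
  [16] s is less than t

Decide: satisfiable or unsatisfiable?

Unsatisfiable

Constraints 3, 4, and 14 give r < p, p ≤ s, s < r. Chaining: r < p ≤ s < r, which forces r < r — impossible.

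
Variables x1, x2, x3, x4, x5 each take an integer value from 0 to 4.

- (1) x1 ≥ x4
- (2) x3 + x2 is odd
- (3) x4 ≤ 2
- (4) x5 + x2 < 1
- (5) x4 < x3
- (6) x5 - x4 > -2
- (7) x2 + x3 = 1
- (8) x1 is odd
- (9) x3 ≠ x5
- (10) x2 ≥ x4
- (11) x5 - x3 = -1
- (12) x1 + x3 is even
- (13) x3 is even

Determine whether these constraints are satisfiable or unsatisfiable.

Unsatisfiable

Constraint 8 makes x1 odd and constraint 13 makes x3 even, so x1 + x3 must be odd. Constraint 12 says x1 + x3 is even — contradiction.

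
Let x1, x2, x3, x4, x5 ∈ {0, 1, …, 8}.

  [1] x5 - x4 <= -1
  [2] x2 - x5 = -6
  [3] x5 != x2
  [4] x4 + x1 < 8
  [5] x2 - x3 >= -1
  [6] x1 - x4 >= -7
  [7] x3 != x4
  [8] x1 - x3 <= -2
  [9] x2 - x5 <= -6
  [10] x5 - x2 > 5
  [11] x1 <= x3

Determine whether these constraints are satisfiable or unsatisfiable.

Constraints 1, 5, 6, 8, and 9 give x5 − x2 ≥ 6, x2 − x3 ≥ -1, x3 − x1 ≥ 2, x1 − x4 ≥ -7, x4 − x5 ≥ 1.
Adding all 5 inequalities: the left sides telescope to 0, and the right sides sum to 6 + (-1) + 2 + (-7) + 1 = 1. So 0 ≥ 1, which is false.

Unsatisfiable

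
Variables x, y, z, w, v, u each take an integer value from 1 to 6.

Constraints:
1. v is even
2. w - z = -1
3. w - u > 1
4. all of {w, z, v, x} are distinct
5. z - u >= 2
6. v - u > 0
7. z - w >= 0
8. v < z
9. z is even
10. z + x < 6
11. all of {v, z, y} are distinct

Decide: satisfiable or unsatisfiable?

Satisfiable

Setting (x, y, z, w, v, u) = (1, 3, 4, 3, 2, 1) satisfies everything: constraint 2: w - z = -1; constraint 3: w - u = 2; constraint 5: z - u = 3, and the others follow.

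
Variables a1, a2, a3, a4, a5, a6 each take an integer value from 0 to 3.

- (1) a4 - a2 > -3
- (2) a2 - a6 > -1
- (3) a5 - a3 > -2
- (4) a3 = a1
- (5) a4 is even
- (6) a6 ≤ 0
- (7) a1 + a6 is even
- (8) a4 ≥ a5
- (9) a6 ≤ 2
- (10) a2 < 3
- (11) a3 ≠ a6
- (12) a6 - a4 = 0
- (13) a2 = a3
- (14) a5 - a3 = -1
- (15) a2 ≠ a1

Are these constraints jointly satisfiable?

Unsatisfiable

From constraints 4 and 13, a2 = a3 = a1, so a2 = a1. But constraint 15 says a2 ≠ a1. Contradiction.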